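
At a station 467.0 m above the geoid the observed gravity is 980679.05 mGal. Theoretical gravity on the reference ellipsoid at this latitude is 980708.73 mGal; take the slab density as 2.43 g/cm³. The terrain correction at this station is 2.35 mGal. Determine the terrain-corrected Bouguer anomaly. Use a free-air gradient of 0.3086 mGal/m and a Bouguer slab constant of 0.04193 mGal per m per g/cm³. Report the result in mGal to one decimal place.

Free-air correction = 0.3086 × 467.0 = 144.12 mGal
Free-air anomaly = 980679.05 − 980708.73 + (144.12) = 114.44 mGal
Bouguer slab correction = 0.04193 × 2.43 × 467.0 = 47.58 mGal
Simple Bouguer anomaly = 114.44 − (47.58) = 66.86 mGal
Complete Bouguer anomaly = 66.86 + 2.35 = 69.21 mGal

69.2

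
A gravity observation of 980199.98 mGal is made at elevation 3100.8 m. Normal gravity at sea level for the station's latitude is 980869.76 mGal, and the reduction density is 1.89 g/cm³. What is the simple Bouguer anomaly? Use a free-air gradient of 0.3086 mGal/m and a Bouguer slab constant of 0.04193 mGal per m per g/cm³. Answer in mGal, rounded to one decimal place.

41.4

Free-air correction = 0.3086 × 3100.8 = 956.91 mGal
Free-air anomaly = 980199.98 − 980869.76 + (956.91) = 287.13 mGal
Bouguer slab correction = 0.04193 × 1.89 × 3100.8 = 245.73 mGal
Simple Bouguer anomaly = 287.13 − (245.73) = 41.40 mGal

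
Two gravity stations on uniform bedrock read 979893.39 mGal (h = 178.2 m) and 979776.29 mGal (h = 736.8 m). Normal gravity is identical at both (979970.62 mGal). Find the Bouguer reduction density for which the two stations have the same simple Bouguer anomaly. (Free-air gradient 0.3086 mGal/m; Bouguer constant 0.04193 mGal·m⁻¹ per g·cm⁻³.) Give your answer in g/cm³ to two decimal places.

2.36

Δg_obs = 979776.29 − 979893.39 = -117.10 mGal over Δh = 736.8 − 178.2 = 558.6 m
Equal Bouguer anomalies ⇒ Δg_obs + (0.3086 − 0.04193ρ)·Δh = 0
0.3086 − 0.04193ρ = −Δg_obs/Δh = 0.20963
ρ = (0.3086 − 0.20963) / 0.04193 = 2.36 g/cm³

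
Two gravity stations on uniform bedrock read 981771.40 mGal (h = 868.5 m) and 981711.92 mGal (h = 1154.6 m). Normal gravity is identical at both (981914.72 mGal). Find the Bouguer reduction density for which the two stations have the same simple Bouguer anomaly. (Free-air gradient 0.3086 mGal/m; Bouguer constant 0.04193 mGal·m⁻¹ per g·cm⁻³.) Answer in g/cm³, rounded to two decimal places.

2.40

Δg_obs = 981711.92 − 981771.40 = -59.48 mGal over Δh = 1154.6 − 868.5 = 286.1 m
Equal Bouguer anomalies ⇒ Δg_obs + (0.3086 − 0.04193ρ)·Δh = 0
0.3086 − 0.04193ρ = −Δg_obs/Δh = 0.20790
ρ = (0.3086 − 0.20790) / 0.04193 = 2.40 g/cm³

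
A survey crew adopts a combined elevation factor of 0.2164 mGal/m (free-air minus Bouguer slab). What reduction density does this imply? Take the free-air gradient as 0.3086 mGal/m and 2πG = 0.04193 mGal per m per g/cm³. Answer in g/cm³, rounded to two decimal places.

0.2164 = 0.3086 − 0.04193 × ρ
ρ = (0.3086 − 0.2164) / 0.04193 = 2.20 g/cm³

2.20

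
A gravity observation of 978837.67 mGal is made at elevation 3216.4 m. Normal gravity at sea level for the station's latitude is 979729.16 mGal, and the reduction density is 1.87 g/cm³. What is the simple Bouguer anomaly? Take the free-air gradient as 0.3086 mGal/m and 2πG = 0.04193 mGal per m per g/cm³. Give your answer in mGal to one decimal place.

Free-air correction = 0.3086 × 3216.4 = 992.58 mGal
Free-air anomaly = 978837.67 − 979729.16 + (992.58) = 101.09 mGal
Bouguer slab correction = 0.04193 × 1.87 × 3216.4 = 252.20 mGal
Simple Bouguer anomaly = 101.09 − (252.20) = -151.11 mGal

-151.1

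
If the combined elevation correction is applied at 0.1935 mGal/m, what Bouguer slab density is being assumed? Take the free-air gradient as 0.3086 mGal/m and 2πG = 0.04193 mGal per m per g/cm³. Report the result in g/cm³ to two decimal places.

2.75

0.1935 = 0.3086 − 0.04193 × ρ
ρ = (0.3086 − 0.1935) / 0.04193 = 2.75 g/cm³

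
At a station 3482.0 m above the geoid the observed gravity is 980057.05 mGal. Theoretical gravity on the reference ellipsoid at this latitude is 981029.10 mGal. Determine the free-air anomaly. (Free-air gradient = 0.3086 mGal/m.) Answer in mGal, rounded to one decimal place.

102.5

Free-air correction = 0.3086 × 3482.0 = 1074.55 mGal
Free-air anomaly = 980057.05 − 981029.10 + (1074.55) = 102.50 mGal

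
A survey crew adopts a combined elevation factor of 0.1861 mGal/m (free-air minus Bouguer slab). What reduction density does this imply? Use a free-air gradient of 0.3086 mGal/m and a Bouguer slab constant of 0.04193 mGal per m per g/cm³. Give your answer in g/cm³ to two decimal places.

2.92

0.1861 = 0.3086 − 0.04193 × ρ
ρ = (0.3086 − 0.1861) / 0.04193 = 2.92 g/cm³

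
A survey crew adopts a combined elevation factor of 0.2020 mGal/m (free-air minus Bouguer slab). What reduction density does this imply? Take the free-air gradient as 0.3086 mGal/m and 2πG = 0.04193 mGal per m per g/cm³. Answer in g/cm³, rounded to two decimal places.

2.54

0.2020 = 0.3086 − 0.04193 × ρ
ρ = (0.3086 − 0.2020) / 0.04193 = 2.54 g/cm³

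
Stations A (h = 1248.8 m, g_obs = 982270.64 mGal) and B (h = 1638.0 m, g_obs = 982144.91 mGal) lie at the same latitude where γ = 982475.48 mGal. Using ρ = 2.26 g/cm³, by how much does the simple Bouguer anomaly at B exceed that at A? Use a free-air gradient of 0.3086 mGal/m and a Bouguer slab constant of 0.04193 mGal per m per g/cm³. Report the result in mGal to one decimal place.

-42.5

Δg_SB(A) = 982270.64 − 982475.48 + 0.3086×1248.8 − 0.04193×2.26×1248.8 = 62.20 mGal
Δg_SB(B) = 982144.91 − 982475.48 + 0.3086×1638.0 − 0.04193×2.26×1638.0 = 19.70 mGal
Difference = 19.70 − (62.20) = -42.50 mGal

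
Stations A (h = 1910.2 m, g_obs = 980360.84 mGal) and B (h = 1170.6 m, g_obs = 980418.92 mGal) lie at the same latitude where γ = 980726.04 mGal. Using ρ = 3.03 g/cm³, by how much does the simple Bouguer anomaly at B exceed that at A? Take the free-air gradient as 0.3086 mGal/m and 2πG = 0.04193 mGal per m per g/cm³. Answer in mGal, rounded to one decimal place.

-76.2

Δg_SB(A) = 980360.84 − 980726.04 + 0.3086×1910.2 − 0.04193×3.03×1910.2 = -18.40 mGal
Δg_SB(B) = 980418.92 − 980726.04 + 0.3086×1170.6 − 0.04193×3.03×1170.6 = -94.60 mGal
Difference = -94.60 − (-18.40) = -76.20 mGal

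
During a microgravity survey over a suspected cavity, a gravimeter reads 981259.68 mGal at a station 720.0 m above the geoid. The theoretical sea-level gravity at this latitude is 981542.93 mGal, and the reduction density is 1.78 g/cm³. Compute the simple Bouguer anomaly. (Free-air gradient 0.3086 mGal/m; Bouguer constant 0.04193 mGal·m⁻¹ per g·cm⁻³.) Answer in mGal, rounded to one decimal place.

-114.8

Free-air correction = 0.3086 × 720.0 = 222.19 mGal
Free-air anomaly = 981259.68 − 981542.93 + (222.19) = -61.06 mGal
Bouguer slab correction = 0.04193 × 1.78 × 720.0 = 53.74 mGal
Simple Bouguer anomaly = -61.06 − (53.74) = -114.80 mGal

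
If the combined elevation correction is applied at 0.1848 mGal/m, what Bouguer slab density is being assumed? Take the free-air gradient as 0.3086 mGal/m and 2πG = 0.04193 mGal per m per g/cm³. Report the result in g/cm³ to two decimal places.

2.95

0.1848 = 0.3086 − 0.04193 × ρ
ρ = (0.3086 − 0.1848) / 0.04193 = 2.95 g/cm³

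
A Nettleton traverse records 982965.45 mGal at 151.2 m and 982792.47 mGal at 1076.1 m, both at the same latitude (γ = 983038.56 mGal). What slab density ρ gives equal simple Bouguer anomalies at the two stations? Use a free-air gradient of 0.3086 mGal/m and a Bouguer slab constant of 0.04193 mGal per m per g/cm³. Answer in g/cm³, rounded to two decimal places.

2.90

Δg_obs = 982792.47 − 982965.45 = -172.98 mGal over Δh = 1076.1 − 151.2 = 924.9 m
Equal Bouguer anomalies ⇒ Δg_obs + (0.3086 − 0.04193ρ)·Δh = 0
0.3086 − 0.04193ρ = −Δg_obs/Δh = 0.18703
ρ = (0.3086 − 0.18703) / 0.04193 = 2.90 g/cm³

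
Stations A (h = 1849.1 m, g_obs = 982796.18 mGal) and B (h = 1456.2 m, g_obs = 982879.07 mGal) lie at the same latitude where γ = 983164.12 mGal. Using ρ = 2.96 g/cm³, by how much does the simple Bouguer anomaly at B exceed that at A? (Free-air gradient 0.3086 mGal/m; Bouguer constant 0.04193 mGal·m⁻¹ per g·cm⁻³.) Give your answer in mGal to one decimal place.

10.4

Δg_SB(A) = 982796.18 − 983164.12 + 0.3086×1849.1 − 0.04193×2.96×1849.1 = -26.80 mGal
Δg_SB(B) = 982879.07 − 983164.12 + 0.3086×1456.2 − 0.04193×2.96×1456.2 = -16.40 mGal
Difference = -16.40 − (-26.80) = 10.40 mGal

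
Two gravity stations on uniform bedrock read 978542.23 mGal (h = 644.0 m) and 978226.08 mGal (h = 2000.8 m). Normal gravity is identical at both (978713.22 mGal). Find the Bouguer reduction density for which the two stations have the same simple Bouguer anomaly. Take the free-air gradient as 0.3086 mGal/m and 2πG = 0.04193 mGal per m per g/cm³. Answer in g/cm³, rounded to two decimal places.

1.80

Δg_obs = 978226.08 − 978542.23 = -316.15 mGal over Δh = 2000.8 − 644.0 = 1356.8 m
Equal Bouguer anomalies ⇒ Δg_obs + (0.3086 − 0.04193ρ)·Δh = 0
0.3086 − 0.04193ρ = −Δg_obs/Δh = 0.23301
ρ = (0.3086 − 0.23301) / 0.04193 = 1.80 g/cm³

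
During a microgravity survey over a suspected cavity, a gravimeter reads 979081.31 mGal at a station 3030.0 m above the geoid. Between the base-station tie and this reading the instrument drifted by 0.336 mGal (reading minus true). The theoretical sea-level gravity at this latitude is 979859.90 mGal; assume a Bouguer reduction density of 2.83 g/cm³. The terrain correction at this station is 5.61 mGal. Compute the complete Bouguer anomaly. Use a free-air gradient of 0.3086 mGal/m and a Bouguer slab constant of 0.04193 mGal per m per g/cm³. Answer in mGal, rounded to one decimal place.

-197.8

Drift-corrected reading = 979081.31 − (0.336) = 979080.974 mGal
Free-air correction = 0.3086 × 3030.0 = 935.06 mGal
Free-air anomaly = 979080.974 − 979859.90 + (935.06) = 156.134 mGal
Bouguer slab correction = 0.04193 × 2.83 × 3030.0 = 359.55 mGal
Simple Bouguer anomaly = 156.134 − (359.55) = -203.416 mGal
Complete Bouguer anomaly = -203.416 + 5.61 = -197.806 mGal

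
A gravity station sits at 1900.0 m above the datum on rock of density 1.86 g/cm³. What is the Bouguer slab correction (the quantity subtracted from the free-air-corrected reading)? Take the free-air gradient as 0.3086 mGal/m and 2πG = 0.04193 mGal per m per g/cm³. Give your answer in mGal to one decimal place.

Bouguer slab correction = 0.04193 × 1.86 × 1900.0 = 148.2 mGal

148.2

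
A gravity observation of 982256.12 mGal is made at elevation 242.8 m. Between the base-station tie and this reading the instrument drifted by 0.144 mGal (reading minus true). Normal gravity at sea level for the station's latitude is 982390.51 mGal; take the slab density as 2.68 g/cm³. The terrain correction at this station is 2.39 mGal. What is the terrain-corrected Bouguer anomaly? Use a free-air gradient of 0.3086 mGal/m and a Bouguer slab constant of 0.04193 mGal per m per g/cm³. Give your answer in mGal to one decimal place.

-84.5

Drift-corrected reading = 982256.12 − (0.144) = 982255.976 mGal
Free-air correction = 0.3086 × 242.8 = 74.93 mGal
Free-air anomaly = 982255.976 − 982390.51 + (74.93) = -59.604 mGal
Bouguer slab correction = 0.04193 × 2.68 × 242.8 = 27.28 mGal
Simple Bouguer anomaly = -59.604 − (27.28) = -86.884 mGal
Complete Bouguer anomaly = -86.884 + 2.39 = -84.494 mGal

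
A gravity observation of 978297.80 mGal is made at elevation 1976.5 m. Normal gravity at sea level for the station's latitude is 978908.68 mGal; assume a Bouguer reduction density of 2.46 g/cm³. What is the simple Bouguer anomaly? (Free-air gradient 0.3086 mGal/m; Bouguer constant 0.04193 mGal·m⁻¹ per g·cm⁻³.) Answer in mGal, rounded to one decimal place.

-204.8

Free-air correction = 0.3086 × 1976.5 = 609.95 mGal
Free-air anomaly = 978297.80 − 978908.68 + (609.95) = -0.93 mGal
Bouguer slab correction = 0.04193 × 2.46 × 1976.5 = 203.87 mGal
Simple Bouguer anomaly = -0.93 − (203.87) = -204.80 mGal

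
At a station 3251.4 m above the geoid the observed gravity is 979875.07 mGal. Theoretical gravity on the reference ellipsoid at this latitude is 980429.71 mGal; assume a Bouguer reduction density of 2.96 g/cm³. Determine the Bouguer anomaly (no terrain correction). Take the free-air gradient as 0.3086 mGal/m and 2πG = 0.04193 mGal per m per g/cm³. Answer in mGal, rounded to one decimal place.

Free-air correction = 0.3086 × 3251.4 = 1003.38 mGal
Free-air anomaly = 979875.07 − 980429.71 + (1003.38) = 448.74 mGal
Bouguer slab correction = 0.04193 × 2.96 × 3251.4 = 403.54 mGal
Simple Bouguer anomaly = 448.74 − (403.54) = 45.20 mGal

45.2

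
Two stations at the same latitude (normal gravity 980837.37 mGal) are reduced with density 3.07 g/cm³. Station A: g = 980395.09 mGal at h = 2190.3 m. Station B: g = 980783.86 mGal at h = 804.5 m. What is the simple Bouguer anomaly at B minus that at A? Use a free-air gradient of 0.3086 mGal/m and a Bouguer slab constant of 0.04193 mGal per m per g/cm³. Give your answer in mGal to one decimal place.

Δg_SB(A) = 980395.09 − 980837.37 + 0.3086×2190.3 − 0.04193×3.07×2190.3 = -48.30 mGal
Δg_SB(B) = 980783.86 − 980837.37 + 0.3086×804.5 − 0.04193×3.07×804.5 = 91.20 mGal
Difference = 91.20 − (-48.30) = 139.50 mGal

139.5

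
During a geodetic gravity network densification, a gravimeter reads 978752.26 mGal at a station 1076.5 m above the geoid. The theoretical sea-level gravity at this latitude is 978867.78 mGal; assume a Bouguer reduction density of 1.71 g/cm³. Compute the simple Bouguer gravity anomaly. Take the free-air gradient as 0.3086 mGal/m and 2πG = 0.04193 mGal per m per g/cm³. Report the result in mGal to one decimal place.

Free-air correction = 0.3086 × 1076.5 = 332.21 mGal
Free-air anomaly = 978752.26 − 978867.78 + (332.21) = 216.69 mGal
Bouguer slab correction = 0.04193 × 1.71 × 1076.5 = 77.19 mGal
Simple Bouguer anomaly = 216.69 − (77.19) = 139.50 mGal

139.5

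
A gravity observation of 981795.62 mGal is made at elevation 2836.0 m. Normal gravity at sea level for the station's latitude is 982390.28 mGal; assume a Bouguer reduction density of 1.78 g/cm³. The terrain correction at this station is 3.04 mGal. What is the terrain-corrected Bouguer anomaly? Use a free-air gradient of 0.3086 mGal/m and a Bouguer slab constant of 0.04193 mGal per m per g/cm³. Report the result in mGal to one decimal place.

71.9

Free-air correction = 0.3086 × 2836.0 = 875.19 mGal
Free-air anomaly = 981795.62 − 982390.28 + (875.19) = 280.53 mGal
Bouguer slab correction = 0.04193 × 1.78 × 2836.0 = 211.67 mGal
Simple Bouguer anomaly = 280.53 − (211.67) = 68.86 mGal
Complete Bouguer anomaly = 68.86 + 3.04 = 71.90 mGal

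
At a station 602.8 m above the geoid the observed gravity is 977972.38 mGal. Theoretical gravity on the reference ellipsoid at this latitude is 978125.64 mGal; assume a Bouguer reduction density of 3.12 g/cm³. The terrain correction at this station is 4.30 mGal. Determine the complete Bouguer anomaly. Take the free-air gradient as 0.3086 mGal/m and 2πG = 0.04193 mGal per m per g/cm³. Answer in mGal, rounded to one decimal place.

-41.8

Free-air correction = 0.3086 × 602.8 = 186.02 mGal
Free-air anomaly = 977972.38 − 978125.64 + (186.02) = 32.76 mGal
Bouguer slab correction = 0.04193 × 3.12 × 602.8 = 78.86 mGal
Simple Bouguer anomaly = 32.76 − (78.86) = -46.10 mGal
Complete Bouguer anomaly = -46.10 + 4.30 = -41.80 mGal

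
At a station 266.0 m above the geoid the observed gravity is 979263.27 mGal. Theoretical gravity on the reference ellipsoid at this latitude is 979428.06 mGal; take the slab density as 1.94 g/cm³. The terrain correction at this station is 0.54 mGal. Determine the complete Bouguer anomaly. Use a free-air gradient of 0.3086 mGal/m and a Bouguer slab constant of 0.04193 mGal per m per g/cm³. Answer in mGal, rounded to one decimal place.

Free-air correction = 0.3086 × 266.0 = 82.09 mGal
Free-air anomaly = 979263.27 − 979428.06 + (82.09) = -82.70 mGal
Bouguer slab correction = 0.04193 × 1.94 × 266.0 = 21.64 mGal
Simple Bouguer anomaly = -82.70 − (21.64) = -104.34 mGal
Complete Bouguer anomaly = -104.34 + 0.54 = -103.80 mGal

-103.8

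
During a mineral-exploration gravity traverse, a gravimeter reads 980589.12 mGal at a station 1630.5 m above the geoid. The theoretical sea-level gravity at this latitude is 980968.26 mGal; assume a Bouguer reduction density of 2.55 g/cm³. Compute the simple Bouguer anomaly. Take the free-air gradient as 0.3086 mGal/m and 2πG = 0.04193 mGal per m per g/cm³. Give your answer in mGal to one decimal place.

Free-air correction = 0.3086 × 1630.5 = 503.17 mGal
Free-air anomaly = 980589.12 − 980968.26 + (503.17) = 124.03 mGal
Bouguer slab correction = 0.04193 × 2.55 × 1630.5 = 174.34 mGal
Simple Bouguer anomaly = 124.03 − (174.34) = -50.31 mGal

-50.3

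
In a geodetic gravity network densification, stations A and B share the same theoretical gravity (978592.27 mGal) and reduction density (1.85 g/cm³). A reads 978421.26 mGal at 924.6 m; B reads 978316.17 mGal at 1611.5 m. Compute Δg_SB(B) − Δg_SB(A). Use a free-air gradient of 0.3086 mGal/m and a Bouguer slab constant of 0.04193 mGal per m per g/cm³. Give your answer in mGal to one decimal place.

Δg_SB(A) = 978421.26 − 978592.27 + 0.3086×924.6 − 0.04193×1.85×924.6 = 42.60 mGal
Δg_SB(B) = 978316.17 − 978592.27 + 0.3086×1611.5 − 0.04193×1.85×1611.5 = 96.20 mGal
Difference = 96.20 − (42.60) = 53.60 mGal

53.6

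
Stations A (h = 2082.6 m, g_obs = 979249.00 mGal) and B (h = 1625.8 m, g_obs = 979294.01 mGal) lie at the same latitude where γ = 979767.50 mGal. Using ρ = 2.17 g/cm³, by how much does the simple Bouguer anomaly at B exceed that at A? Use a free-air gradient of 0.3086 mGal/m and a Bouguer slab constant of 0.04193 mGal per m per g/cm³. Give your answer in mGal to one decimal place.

-54.4

Δg_SB(A) = 979249.00 − 979767.50 + 0.3086×2082.6 − 0.04193×2.17×2082.6 = -65.30 mGal
Δg_SB(B) = 979294.01 − 979767.50 + 0.3086×1625.8 − 0.04193×2.17×1625.8 = -119.70 mGal
Difference = -119.70 − (-65.30) = -54.40 mGal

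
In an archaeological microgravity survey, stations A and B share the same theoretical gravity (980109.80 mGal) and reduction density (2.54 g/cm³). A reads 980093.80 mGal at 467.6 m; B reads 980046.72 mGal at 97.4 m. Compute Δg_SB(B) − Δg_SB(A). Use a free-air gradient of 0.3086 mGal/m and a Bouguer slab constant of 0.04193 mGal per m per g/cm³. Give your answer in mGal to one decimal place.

-121.9

Δg_SB(A) = 980093.80 − 980109.80 + 0.3086×467.6 − 0.04193×2.54×467.6 = 78.50 mGal
Δg_SB(B) = 980046.72 − 980109.80 + 0.3086×97.4 − 0.04193×2.54×97.4 = -43.40 mGal
Difference = -43.40 − (78.50) = -121.90 mGal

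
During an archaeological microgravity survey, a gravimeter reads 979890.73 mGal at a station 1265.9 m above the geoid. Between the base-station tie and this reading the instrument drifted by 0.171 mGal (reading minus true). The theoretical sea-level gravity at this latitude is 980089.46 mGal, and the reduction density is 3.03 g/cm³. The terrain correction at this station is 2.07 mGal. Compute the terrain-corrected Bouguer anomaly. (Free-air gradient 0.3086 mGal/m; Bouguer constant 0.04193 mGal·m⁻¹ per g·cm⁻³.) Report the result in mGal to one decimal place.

33.0

Drift-corrected reading = 979890.73 − (0.171) = 979890.559 mGal
Free-air correction = 0.3086 × 1265.9 = 390.66 mGal
Free-air anomaly = 979890.559 − 980089.46 + (390.66) = 191.759 mGal
Bouguer slab correction = 0.04193 × 3.03 × 1265.9 = 160.83 mGal
Simple Bouguer anomaly = 191.759 − (160.83) = 30.929 mGal
Complete Bouguer anomaly = 30.929 + 2.07 = 32.999 mGal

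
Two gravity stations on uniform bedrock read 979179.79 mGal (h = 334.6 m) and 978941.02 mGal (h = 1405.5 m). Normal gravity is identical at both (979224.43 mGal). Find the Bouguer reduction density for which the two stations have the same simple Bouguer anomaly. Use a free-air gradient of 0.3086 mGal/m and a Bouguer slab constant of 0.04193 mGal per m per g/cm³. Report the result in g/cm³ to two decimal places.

2.04

Δg_obs = 978941.02 − 979179.79 = -238.77 mGal over Δh = 1405.5 − 334.6 = 1070.9 m
Equal Bouguer anomalies ⇒ Δg_obs + (0.3086 − 0.04193ρ)·Δh = 0
0.3086 − 0.04193ρ = −Δg_obs/Δh = 0.22296
ρ = (0.3086 − 0.22296) / 0.04193 = 2.04 g/cm³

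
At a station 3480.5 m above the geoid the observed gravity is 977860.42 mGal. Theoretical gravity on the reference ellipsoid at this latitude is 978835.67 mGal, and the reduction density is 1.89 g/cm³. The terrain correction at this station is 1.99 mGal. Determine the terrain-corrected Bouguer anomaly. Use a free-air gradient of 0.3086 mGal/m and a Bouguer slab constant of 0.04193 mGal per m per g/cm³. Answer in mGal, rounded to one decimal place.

Free-air correction = 0.3086 × 3480.5 = 1074.08 mGal
Free-air anomaly = 977860.42 − 978835.67 + (1074.08) = 98.83 mGal
Bouguer slab correction = 0.04193 × 1.89 × 3480.5 = 275.82 mGal
Simple Bouguer anomaly = 98.83 − (275.82) = -176.99 mGal
Complete Bouguer anomaly = -176.99 + 1.99 = -175.00 mGal

-175.0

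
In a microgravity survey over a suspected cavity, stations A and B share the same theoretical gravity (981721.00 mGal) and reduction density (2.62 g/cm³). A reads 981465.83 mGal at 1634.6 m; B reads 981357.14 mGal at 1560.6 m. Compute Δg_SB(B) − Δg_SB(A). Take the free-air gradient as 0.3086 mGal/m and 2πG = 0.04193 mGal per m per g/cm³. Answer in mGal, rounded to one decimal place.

-123.4

Δg_SB(A) = 981465.83 − 981721.00 + 0.3086×1634.6 − 0.04193×2.62×1634.6 = 69.70 mGal
Δg_SB(B) = 981357.14 − 981721.00 + 0.3086×1560.6 − 0.04193×2.62×1560.6 = -53.70 mGal
Difference = -53.70 − (69.70) = -123.40 mGal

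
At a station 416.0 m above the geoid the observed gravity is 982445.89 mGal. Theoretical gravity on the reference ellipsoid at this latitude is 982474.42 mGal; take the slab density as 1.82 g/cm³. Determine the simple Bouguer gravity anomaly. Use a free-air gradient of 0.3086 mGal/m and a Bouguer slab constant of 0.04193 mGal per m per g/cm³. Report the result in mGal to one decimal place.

Free-air correction = 0.3086 × 416.0 = 128.38 mGal
Free-air anomaly = 982445.89 − 982474.42 + (128.38) = 99.85 mGal
Bouguer slab correction = 0.04193 × 1.82 × 416.0 = 31.75 mGal
Simple Bouguer anomaly = 99.85 − (31.75) = 68.10 mGal

68.1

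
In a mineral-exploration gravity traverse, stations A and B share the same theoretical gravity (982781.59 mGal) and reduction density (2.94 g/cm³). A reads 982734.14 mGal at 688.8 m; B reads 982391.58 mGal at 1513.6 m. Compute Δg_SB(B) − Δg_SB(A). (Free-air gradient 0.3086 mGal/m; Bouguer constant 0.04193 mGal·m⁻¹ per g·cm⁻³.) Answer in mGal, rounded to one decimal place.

Δg_SB(A) = 982734.14 − 982781.59 + 0.3086×688.8 − 0.04193×2.94×688.8 = 80.20 mGal
Δg_SB(B) = 982391.58 − 982781.59 + 0.3086×1513.6 − 0.04193×2.94×1513.6 = -109.50 mGal
Difference = -109.50 − (80.20) = -189.70 mGal

-189.7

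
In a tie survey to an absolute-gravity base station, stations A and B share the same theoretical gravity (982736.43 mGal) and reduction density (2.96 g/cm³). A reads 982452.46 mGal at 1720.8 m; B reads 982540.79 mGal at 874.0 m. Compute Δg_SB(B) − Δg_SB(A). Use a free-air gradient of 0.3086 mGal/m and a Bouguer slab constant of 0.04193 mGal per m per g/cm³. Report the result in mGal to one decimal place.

Δg_SB(A) = 982452.46 − 982736.43 + 0.3086×1720.8 − 0.04193×2.96×1720.8 = 33.50 mGal
Δg_SB(B) = 982540.79 − 982736.43 + 0.3086×874.0 − 0.04193×2.96×874.0 = -34.40 mGal
Difference = -34.40 − (33.50) = -67.90 mGal

-67.9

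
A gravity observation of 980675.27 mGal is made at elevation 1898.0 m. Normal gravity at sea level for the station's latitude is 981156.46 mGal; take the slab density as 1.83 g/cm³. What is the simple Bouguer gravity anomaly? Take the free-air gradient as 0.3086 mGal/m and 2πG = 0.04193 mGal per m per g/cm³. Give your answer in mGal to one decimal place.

Free-air correction = 0.3086 × 1898.0 = 585.72 mGal
Free-air anomaly = 980675.27 − 981156.46 + (585.72) = 104.53 mGal
Bouguer slab correction = 0.04193 × 1.83 × 1898.0 = 145.64 mGal
Simple Bouguer anomaly = 104.53 − (145.64) = -41.11 mGal

-41.1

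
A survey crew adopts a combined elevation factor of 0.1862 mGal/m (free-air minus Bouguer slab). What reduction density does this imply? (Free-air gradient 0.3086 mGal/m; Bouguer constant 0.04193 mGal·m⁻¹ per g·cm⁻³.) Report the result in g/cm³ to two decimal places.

2.92

0.1862 = 0.3086 − 0.04193 × ρ
ρ = (0.3086 − 0.1862) / 0.04193 = 2.92 g/cm³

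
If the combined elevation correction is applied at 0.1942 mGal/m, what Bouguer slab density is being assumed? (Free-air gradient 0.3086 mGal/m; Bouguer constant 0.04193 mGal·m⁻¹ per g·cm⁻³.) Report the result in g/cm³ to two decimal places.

0.1942 = 0.3086 − 0.04193 × ρ
ρ = (0.3086 − 0.1942) / 0.04193 = 2.73 g/cm³

2.73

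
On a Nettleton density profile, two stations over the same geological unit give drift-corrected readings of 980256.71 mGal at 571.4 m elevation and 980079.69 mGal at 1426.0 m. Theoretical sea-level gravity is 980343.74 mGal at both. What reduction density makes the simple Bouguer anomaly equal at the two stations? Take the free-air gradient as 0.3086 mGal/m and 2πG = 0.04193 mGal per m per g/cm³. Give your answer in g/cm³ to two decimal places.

2.42

Δg_obs = 980079.69 − 980256.71 = -177.02 mGal over Δh = 1426.0 − 571.4 = 854.6 m
Equal Bouguer anomalies ⇒ Δg_obs + (0.3086 − 0.04193ρ)·Δh = 0
0.3086 − 0.04193ρ = −Δg_obs/Δh = 0.20714
ρ = (0.3086 − 0.20714) / 0.04193 = 2.42 g/cm³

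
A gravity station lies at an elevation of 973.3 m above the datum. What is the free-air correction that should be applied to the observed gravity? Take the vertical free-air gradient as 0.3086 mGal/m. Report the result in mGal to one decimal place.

Free-air correction = 0.3086 × 973.3 = 300.4 mGal

300.4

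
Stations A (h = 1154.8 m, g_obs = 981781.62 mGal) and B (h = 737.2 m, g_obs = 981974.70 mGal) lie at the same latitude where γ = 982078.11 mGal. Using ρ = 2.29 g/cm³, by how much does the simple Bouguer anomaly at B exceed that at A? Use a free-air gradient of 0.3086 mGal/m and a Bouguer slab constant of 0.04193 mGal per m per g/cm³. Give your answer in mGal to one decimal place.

104.3

Δg_SB(A) = 981781.62 − 982078.11 + 0.3086×1154.8 − 0.04193×2.29×1154.8 = -51.00 mGal
Δg_SB(B) = 981974.70 − 982078.11 + 0.3086×737.2 − 0.04193×2.29×737.2 = 53.30 mGal
Difference = 53.30 − (-51.00) = 104.30 mGal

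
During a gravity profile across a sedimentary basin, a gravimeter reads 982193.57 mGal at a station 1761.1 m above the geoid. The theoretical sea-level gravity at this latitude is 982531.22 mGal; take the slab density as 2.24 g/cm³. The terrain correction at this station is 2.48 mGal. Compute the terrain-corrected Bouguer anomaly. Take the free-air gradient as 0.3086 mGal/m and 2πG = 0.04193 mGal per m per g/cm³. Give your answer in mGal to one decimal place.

42.9

Free-air correction = 0.3086 × 1761.1 = 543.48 mGal
Free-air anomaly = 982193.57 − 982531.22 + (543.48) = 205.83 mGal
Bouguer slab correction = 0.04193 × 2.24 × 1761.1 = 165.41 mGal
Simple Bouguer anomaly = 205.83 − (165.41) = 40.42 mGal
Complete Bouguer anomaly = 40.42 + 2.48 = 42.90 mGal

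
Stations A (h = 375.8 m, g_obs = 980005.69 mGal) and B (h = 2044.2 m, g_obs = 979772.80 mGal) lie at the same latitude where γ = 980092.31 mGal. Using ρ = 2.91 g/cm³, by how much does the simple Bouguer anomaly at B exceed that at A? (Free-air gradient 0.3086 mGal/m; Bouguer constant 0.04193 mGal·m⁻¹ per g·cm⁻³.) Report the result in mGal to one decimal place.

Δg_SB(A) = 980005.69 − 980092.31 + 0.3086×375.8 − 0.04193×2.91×375.8 = -16.50 mGal
Δg_SB(B) = 979772.80 − 980092.31 + 0.3086×2044.2 − 0.04193×2.91×2044.2 = 61.90 mGal
Difference = 61.90 − (-16.50) = 78.40 mGal

78.4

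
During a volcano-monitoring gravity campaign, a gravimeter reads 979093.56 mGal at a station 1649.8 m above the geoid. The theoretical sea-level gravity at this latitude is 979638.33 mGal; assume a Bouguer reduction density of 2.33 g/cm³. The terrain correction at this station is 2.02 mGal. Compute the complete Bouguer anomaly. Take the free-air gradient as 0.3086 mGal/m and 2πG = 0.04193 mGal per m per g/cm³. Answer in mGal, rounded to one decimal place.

-194.8

Free-air correction = 0.3086 × 1649.8 = 509.13 mGal
Free-air anomaly = 979093.56 − 979638.33 + (509.13) = -35.64 mGal
Bouguer slab correction = 0.04193 × 2.33 × 1649.8 = 161.18 mGal
Simple Bouguer anomaly = -35.64 − (161.18) = -196.82 mGal
Complete Bouguer anomaly = -196.82 + 2.02 = -194.80 mGal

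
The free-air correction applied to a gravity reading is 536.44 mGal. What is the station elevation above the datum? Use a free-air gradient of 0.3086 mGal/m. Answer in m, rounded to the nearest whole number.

1738

h = 536.44 / 0.3086 = 1738.30 m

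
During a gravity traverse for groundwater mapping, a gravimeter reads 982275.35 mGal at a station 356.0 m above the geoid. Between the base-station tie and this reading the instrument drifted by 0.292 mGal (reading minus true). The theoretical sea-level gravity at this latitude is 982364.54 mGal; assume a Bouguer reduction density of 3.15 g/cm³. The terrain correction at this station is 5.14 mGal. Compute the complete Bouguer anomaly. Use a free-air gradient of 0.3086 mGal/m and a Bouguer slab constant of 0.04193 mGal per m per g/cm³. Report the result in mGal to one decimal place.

-21.5

Drift-corrected reading = 982275.35 − (0.292) = 982275.058 mGal
Free-air correction = 0.3086 × 356.0 = 109.86 mGal
Free-air anomaly = 982275.058 − 982364.54 + (109.86) = 20.378 mGal
Bouguer slab correction = 0.04193 × 3.15 × 356.0 = 47.02 mGal
Simple Bouguer anomaly = 20.378 − (47.02) = -26.642 mGal
Complete Bouguer anomaly = -26.642 + 5.14 = -21.502 mGal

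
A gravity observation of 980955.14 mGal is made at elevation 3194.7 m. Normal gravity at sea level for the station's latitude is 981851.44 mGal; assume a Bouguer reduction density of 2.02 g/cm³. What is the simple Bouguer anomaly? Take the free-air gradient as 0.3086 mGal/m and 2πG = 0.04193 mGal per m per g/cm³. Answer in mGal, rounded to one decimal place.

-181.0

Free-air correction = 0.3086 × 3194.7 = 985.88 mGal
Free-air anomaly = 980955.14 − 981851.44 + (985.88) = 89.58 mGal
Bouguer slab correction = 0.04193 × 2.02 × 3194.7 = 270.59 mGal
Simple Bouguer anomaly = 89.58 − (270.59) = -181.01 mGal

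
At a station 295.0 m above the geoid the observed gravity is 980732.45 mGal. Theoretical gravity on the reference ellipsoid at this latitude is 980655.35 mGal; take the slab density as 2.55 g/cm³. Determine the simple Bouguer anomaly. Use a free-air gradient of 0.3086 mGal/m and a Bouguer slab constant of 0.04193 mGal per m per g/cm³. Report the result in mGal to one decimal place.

Free-air correction = 0.3086 × 295.0 = 91.04 mGal
Free-air anomaly = 980732.45 − 980655.35 + (91.04) = 168.14 mGal
Bouguer slab correction = 0.04193 × 2.55 × 295.0 = 31.54 mGal
Simple Bouguer anomaly = 168.14 − (31.54) = 136.60 mGal

136.6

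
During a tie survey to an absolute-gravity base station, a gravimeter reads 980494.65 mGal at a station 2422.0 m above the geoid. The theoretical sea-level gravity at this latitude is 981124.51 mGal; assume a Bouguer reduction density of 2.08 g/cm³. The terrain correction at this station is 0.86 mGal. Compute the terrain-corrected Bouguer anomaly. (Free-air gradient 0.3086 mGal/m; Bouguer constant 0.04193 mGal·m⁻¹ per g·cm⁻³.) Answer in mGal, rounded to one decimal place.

-92.8

Free-air correction = 0.3086 × 2422.0 = 747.43 mGal
Free-air anomaly = 980494.65 − 981124.51 + (747.43) = 117.57 mGal
Bouguer slab correction = 0.04193 × 2.08 × 2422.0 = 211.23 mGal
Simple Bouguer anomaly = 117.57 − (211.23) = -93.66 mGal
Complete Bouguer anomaly = -93.66 + 0.86 = -92.80 mGal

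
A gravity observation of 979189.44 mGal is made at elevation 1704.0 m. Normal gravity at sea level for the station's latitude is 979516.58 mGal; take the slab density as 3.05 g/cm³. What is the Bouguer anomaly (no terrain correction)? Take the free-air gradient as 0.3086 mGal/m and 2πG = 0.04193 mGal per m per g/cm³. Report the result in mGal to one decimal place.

-19.2

Free-air correction = 0.3086 × 1704.0 = 525.85 mGal
Free-air anomaly = 979189.44 − 979516.58 + (525.85) = 198.71 mGal
Bouguer slab correction = 0.04193 × 3.05 × 1704.0 = 217.92 mGal
Simple Bouguer anomaly = 198.71 − (217.92) = -19.21 mGal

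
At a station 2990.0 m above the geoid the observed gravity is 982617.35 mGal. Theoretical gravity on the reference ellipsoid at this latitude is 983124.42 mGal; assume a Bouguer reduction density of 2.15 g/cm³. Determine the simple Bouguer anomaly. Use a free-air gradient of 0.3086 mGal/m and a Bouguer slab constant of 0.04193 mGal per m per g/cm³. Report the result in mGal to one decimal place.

Free-air correction = 0.3086 × 2990.0 = 922.71 mGal
Free-air anomaly = 982617.35 − 983124.42 + (922.71) = 415.64 mGal
Bouguer slab correction = 0.04193 × 2.15 × 2990.0 = 269.55 mGal
Simple Bouguer anomaly = 415.64 − (269.55) = 146.09 mGal

146.1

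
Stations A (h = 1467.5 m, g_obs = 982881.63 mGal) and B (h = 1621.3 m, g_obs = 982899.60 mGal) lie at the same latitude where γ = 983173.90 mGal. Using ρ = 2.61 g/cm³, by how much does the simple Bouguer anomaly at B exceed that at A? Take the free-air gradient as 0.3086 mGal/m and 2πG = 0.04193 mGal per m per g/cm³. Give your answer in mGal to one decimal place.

Δg_SB(A) = 982881.63 − 983173.90 + 0.3086×1467.5 − 0.04193×2.61×1467.5 = 0.00 mGal
Δg_SB(B) = 982899.60 − 983173.90 + 0.3086×1621.3 − 0.04193×2.61×1621.3 = 48.60 mGal
Difference = 48.60 − (0.00) = 48.60 mGal

48.6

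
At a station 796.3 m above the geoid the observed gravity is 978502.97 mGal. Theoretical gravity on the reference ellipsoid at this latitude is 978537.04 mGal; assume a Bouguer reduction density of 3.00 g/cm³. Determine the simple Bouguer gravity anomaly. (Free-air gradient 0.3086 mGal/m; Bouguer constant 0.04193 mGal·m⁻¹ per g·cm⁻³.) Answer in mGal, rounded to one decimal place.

111.5

Free-air correction = 0.3086 × 796.3 = 245.74 mGal
Free-air anomaly = 978502.97 − 978537.04 + (245.74) = 211.67 mGal
Bouguer slab correction = 0.04193 × 3.00 × 796.3 = 100.17 mGal
Simple Bouguer anomaly = 211.67 − (100.17) = 111.50 mGal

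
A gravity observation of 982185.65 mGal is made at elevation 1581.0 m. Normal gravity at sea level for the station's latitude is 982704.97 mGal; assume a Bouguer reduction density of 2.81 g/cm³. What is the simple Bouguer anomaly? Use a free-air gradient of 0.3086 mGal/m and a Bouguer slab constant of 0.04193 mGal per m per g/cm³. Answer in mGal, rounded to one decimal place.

Free-air correction = 0.3086 × 1581.0 = 487.90 mGal
Free-air anomaly = 982185.65 − 982704.97 + (487.90) = -31.42 mGal
Bouguer slab correction = 0.04193 × 2.81 × 1581.0 = 186.28 mGal
Simple Bouguer anomaly = -31.42 − (186.28) = -217.70 mGal

-217.7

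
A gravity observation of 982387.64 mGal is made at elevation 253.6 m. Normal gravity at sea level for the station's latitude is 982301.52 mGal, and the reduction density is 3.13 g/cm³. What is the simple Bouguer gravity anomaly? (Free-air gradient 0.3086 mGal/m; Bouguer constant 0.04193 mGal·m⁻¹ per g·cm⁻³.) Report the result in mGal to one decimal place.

131.1

Free-air correction = 0.3086 × 253.6 = 78.26 mGal
Free-air anomaly = 982387.64 − 982301.52 + (78.26) = 164.38 mGal
Bouguer slab correction = 0.04193 × 3.13 × 253.6 = 33.28 mGal
Simple Bouguer anomaly = 164.38 − (33.28) = 131.10 mGal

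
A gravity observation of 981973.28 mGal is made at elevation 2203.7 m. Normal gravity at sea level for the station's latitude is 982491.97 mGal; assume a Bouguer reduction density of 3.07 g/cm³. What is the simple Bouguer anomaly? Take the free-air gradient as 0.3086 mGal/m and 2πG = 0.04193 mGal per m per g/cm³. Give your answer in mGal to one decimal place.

Free-air correction = 0.3086 × 2203.7 = 680.06 mGal
Free-air anomaly = 981973.28 − 982491.97 + (680.06) = 161.37 mGal
Bouguer slab correction = 0.04193 × 3.07 × 2203.7 = 283.67 mGal
Simple Bouguer anomaly = 161.37 − (283.67) = -122.30 mGal

-122.3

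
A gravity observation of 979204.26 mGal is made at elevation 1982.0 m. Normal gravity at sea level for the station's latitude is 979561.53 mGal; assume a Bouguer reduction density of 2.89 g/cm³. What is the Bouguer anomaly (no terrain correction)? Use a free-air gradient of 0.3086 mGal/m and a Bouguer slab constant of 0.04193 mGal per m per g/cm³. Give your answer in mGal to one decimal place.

14.2

Free-air correction = 0.3086 × 1982.0 = 611.65 mGal
Free-air anomaly = 979204.26 − 979561.53 + (611.65) = 254.38 mGal
Bouguer slab correction = 0.04193 × 2.89 × 1982.0 = 240.17 mGal
Simple Bouguer anomaly = 254.38 − (240.17) = 14.21 mGal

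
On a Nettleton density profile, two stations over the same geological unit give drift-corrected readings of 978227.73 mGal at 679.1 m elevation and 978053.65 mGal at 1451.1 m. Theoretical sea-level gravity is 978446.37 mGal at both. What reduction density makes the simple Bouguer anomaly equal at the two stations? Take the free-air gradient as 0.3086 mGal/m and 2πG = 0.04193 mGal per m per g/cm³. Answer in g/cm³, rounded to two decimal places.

Δg_obs = 978053.65 − 978227.73 = -174.08 mGal over Δh = 1451.1 − 679.1 = 772.0 m
Equal Bouguer anomalies ⇒ Δg_obs + (0.3086 − 0.04193ρ)·Δh = 0
0.3086 − 0.04193ρ = −Δg_obs/Δh = 0.22549
ρ = (0.3086 − 0.22549) / 0.04193 = 1.98 g/cm³

1.98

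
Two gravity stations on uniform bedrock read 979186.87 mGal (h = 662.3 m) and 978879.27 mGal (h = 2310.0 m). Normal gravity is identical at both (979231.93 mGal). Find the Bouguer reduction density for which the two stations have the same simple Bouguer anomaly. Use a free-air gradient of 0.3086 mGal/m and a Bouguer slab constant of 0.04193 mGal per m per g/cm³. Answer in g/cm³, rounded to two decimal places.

Δg_obs = 978879.27 − 979186.87 = -307.60 mGal over Δh = 2310.0 − 662.3 = 1647.7 m
Equal Bouguer anomalies ⇒ Δg_obs + (0.3086 − 0.04193ρ)·Δh = 0
0.3086 − 0.04193ρ = −Δg_obs/Δh = 0.18668
ρ = (0.3086 − 0.18668) / 0.04193 = 2.91 g/cm³

2.91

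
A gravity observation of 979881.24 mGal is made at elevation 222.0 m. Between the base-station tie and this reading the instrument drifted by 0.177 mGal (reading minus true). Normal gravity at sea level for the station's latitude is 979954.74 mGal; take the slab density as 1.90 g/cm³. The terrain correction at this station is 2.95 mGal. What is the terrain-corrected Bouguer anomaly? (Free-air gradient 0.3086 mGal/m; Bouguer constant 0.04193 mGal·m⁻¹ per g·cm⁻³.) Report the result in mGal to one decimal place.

-19.9

Drift-corrected reading = 979881.24 − (0.177) = 979881.063 mGal
Free-air correction = 0.3086 × 222.0 = 68.51 mGal
Free-air anomaly = 979881.063 − 979954.74 + (68.51) = -5.167 mGal
Bouguer slab correction = 0.04193 × 1.90 × 222.0 = 17.69 mGal
Simple Bouguer anomaly = -5.167 − (17.69) = -22.857 mGal
Complete Bouguer anomaly = -22.857 + 2.95 = -19.907 mGal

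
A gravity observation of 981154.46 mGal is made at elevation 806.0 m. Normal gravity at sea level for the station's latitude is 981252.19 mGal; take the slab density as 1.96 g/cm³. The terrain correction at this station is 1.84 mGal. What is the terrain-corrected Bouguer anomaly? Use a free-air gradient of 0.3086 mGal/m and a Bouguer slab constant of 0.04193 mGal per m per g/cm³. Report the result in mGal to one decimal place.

86.6

Free-air correction = 0.3086 × 806.0 = 248.73 mGal
Free-air anomaly = 981154.46 − 981252.19 + (248.73) = 151.00 mGal
Bouguer slab correction = 0.04193 × 1.96 × 806.0 = 66.24 mGal
Simple Bouguer anomaly = 151.00 − (66.24) = 84.76 mGal
Complete Bouguer anomaly = 84.76 + 1.84 = 86.60 mGal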